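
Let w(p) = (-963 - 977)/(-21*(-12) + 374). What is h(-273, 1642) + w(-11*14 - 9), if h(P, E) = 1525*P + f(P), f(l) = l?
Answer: -130396144/313 ≈ -4.1660e+5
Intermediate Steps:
h(P, E) = 1526*P (h(P, E) = 1525*P + P = 1526*P)
w(p) = -970/313 (w(p) = -1940/(252 + 374) = -1940/626 = -1940*1/626 = -970/313)
h(-273, 1642) + w(-11*14 - 9) = 1526*(-273) - 970/313 = -416598 - 970/313 = -130396144/313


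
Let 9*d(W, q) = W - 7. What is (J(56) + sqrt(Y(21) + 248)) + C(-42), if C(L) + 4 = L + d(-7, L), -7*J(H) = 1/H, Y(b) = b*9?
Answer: -167785/3528 + sqrt(437) ≈ -26.654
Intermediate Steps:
d(W, q) = -7/9 + W/9 (d(W, q) = (W - 7)/9 = (-7 + W)/9 = -7/9 + W/9)
Y(b) = 9*b
J(H) = -1/(7*H)
C(L) = -50/9 + L (C(L) = -4 + (L + (-7/9 + (1/9)*(-7))) = -4 + (L + (-7/9 - 7/9)) = -4 + (L - 14/9) = -4 + (-14/9 + L) = -50/9 + L)
(J(56) + sqrt(Y(21) + 248)) + C(-42) = (-1/7/56 + sqrt(9*21 + 248)) + (-50/9 - 42) = (-1/7*1/56 + sqrt(189 + 248)) - 428/9 = (-1/392 + sqrt(437)) - 428/9 = -167785/3528 + sqrt(437)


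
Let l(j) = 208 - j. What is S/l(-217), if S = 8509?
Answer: 8509/425 ≈ 20.021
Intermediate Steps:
S/l(-217) = 8509/(208 - 1*(-217)) = 8509/(208 + 217) = 8509/425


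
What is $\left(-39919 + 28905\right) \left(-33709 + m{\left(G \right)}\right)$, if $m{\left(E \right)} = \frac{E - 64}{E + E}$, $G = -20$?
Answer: $\frac{1856238983}{5} \approx 3.7125 \cdot 10^{8}$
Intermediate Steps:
$m{\left(E \right)} = \frac{-64 + E}{2 E}$
$\left(-39919 + 28905\right) \left(-33709 + m{\left(G \right)}\right) = \left(-39919 + 28905\right) \left(-33709 + \frac{-64 - 20}{2 \left(-20\right)}\right) = - 11014 \left(-33709 + \frac{1}{2} \left(- \frac{1}{20}\right) \left(-84\right)\right) = - 11014 \left(-33709 + \frac{21}{10}\right) = \left(-11014\right) \left(- \frac{337069}{10}\right) = \frac{1856238983}{5}$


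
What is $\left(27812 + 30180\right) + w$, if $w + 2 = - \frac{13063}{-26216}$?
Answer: $\frac{1520278903}{26216} \approx 57991.0$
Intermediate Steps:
$w = - \frac{39369}{26216}$ ($w = -2 - \frac{13063}{-26216} = -2 - - \frac{13063}{26216} = -2 + \frac{13063}{26216} = - \frac{39369}{26216} \approx -1.5017$)
$\left(27812 + 30180\right) + w = \left(27812 + 30180\right) - \frac{39369}{26216} = 57992 - \frac{39369}{26216} = \frac{1520278903}{26216}$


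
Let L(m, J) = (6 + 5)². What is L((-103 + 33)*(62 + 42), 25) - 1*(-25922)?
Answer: 26043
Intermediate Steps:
L(m, J) = 121 (L(m, J) = 11² = 121)
L((-103 + 33)*(62 + 42), 25) - 1*(-25922) = 121 - 1*(-25922) = 121 + 25922 = 26043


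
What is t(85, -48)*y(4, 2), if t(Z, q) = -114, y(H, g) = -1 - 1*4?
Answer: 570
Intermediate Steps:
y(H, g) = -5 (y(H, g) = -1 - 4 = -5)
t(85, -48)*y(4, 2) = -114*(-5) = 570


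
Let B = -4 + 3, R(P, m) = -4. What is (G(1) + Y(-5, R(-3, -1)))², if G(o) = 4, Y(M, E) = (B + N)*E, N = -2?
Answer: 256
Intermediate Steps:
B = -1
Y(M, E) = -3*E (Y(M, E) = (-1 - 2)*E = -3*E)
(G(1) + Y(-5, R(-3, -1)))² = (4 - 3*(-4))² = (4 + 12)² = 16² = 256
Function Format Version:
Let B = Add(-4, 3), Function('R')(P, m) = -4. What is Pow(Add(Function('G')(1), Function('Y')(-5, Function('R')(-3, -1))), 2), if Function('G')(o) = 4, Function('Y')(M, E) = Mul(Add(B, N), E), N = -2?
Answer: 256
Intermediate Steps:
B = -1
Function('Y')(M, E) = Mul(-3, E) (Function('Y')(M, E) = Mul(Add(-1, -2), E) = Mul(-3, E))
Pow(Add(Function('G')(1), Function('Y')(-5, Function('R')(-3, -1))), 2) = Pow(Add(4, Mul(-3, -4)), 2) = Pow(Add(4, 12), 2) = Pow(16, 2) = 256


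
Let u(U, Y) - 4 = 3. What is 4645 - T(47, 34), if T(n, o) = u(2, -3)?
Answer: 4638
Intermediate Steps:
u(U, Y) = 7 (u(U, Y) = 4 + 3 = 7)
T(n, o) = 7
4645 - T(47, 34) = 4645 - 1*7 = 4645 - 7 = 4638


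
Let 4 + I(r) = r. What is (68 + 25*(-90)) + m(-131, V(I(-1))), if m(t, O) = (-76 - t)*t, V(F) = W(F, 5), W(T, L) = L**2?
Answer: -9387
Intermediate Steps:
I(r) = -4 + r
V(F) = 25 (V(F) = 5**2 = 25)
m(t, O) = t*(-76 - t)
(68 + 25*(-90)) + m(-131, V(I(-1))) = (68 + 25*(-90)) - 1*(-131)*(76 - 131) = (68 - 2250) - 1*(-131)*(-55) = -2182 - 7205 = -9387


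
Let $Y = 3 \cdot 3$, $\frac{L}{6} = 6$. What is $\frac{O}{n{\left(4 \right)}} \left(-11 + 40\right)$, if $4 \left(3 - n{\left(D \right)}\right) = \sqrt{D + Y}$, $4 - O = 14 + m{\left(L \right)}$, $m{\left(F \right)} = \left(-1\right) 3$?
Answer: $- \frac{9744}{131} - \frac{812 \sqrt{13}}{131} \approx -96.731$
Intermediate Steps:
$L = 36$ ($L = 6 \cdot 6 = 36$)
$m{\left(F \right)} = -3$
$O = -7$ ($O = 4 - \left(14 - 3\right) = 4 - 11 = -7$)
$Y = 9$
$n{\left(D \right)} = 3 - \frac{\sqrt{9 + D}}{4}$ ($n{\left(D \right)} = 3 - \frac{\sqrt{D + 9}}{4} = 3 - \frac{\sqrt{9 + D}}{4}$)
$\frac{O}{n{\left(4 \right)}} \left(-11 + 40\right) = - \frac{7}{3 - \frac{\sqrt{9 + 4}}{4}} \left(-11 + 40\right) = - \frac{7}{3 - \frac{\sqrt{13}}{4}} \cdot 29 = - \frac{203}{3 - \frac{\sqrt{13}}{4}}$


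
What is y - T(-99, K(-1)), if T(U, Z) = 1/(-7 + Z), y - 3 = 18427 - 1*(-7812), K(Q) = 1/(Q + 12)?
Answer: 1994403/76 ≈ 26242.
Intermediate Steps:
K(Q) = 1/(12 + Q)
y = 26242 (y = 3 + (18427 - 1*(-7812)) = 3 + (18427 + 7812) = 3 + 26239 = 26242)
y - T(-99, K(-1)) = 26242 - 1/(-7 + 1/(12 - 1)) = 26242 - 1/(-7 + 1/11) = 26242 - 1/(-76/11) = 26242 - 1*(-11/76) = 26242 + 11/76 = 1994403/76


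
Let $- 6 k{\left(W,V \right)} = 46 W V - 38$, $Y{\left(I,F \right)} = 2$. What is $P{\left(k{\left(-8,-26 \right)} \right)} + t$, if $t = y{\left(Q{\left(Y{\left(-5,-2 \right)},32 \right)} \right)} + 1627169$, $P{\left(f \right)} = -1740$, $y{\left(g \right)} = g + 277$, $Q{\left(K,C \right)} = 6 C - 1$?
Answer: $1625897$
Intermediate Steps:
$k{\left(W,V \right)} = \frac{19}{3} - \frac{23 V W}{3}$ ($k{\left(W,V \right)} = - \frac{46 W V - 38}{6} = - \frac{46 V W - 38}{6} = - \frac{-38 + 46 V W}{6} = \frac{19}{3} - \frac{23 V W}{3}$)
$Q{\left(K,C \right)} = -1 + 6 C$
$y{\left(g \right)} = 277 + g$
$t = 1627637$ ($t = \left(277 + \left(-1 + 6 \cdot 32\right)\right) + 1627169 = \left(277 + \left(-1 + 192\right)\right) + 1627169 = \left(277 + 191\right) + 1627169 = 468 + 1627169 = 1627637$)
$P{\left(k{\left(-8,-26 \right)} \right)} + t = -1740 + 1627637 = 1625897$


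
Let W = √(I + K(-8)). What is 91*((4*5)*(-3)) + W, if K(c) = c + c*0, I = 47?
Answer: -5460 + √39 ≈ -5453.8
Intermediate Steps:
K(c) = c (K(c) = c + 0 = c)
W = √39 (W = √(47 - 8) = √39 ≈ 6.2450)
91*((4*5)*(-3)) + W = 91*((4*5)*(-3)) + √39 = 91*(20*(-3)) + √39 = 91*(-60) + √39 = -5460 + √39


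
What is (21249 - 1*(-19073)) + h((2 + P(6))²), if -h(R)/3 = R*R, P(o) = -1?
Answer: 40319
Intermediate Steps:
h(R) = -3*R² (h(R) = -3*R*R = -3*R²)
(21249 - 1*(-19073)) + h((2 + P(6))²) = (21249 - 1*(-19073)) - 3*(2 - 1)⁴ = (21249 + 19073) - 3*(1²)² = 40322 - 3*1² = 40322 - 3*1 = 40322 - 3 = 40319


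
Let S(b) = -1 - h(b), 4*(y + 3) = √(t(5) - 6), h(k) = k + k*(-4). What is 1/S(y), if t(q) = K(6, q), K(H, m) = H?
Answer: -⅒ ≈ -0.10000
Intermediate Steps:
h(k) = -3*k (h(k) = k - 4*k = -3*k)
t(q) = 6
y = -3 (y = -3 + √(6 - 6)/4 = -3 + √0/4 = -3 + (¼)*0 = -3 + 0 = -3)
S(b) = -1 + 3*b (S(b) = -1 - (-3)*b = -1 + 3*b)
1/S(y) = 1/(-1 + 3*(-3)) = 1/(-1 - 9) = 1/(-10) = -⅒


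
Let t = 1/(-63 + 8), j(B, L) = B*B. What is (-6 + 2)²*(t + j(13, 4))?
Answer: 148704/55 ≈ 2703.7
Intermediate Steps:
j(B, L) = B²
t = -1/55 (t = 1/(-55) = -1/55 ≈ -0.018182)
(-6 + 2)²*(t + j(13, 4)) = (-6 + 2)²*(-1/55 + 13²) = (-4)²*(-1/55 + 169) = 16*(9294/55) = 148704/55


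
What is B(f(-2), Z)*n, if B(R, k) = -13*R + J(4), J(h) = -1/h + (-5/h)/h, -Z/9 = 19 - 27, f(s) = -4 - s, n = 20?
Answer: 2035/4 ≈ 508.75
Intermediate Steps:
Z = 72 (Z = -9*(19 - 27) = -9*(-8) = 72)
J(h) = -1/h - 5/h²
B(R, k) = -9/16 - 13*R (B(R, k) = -13*R + (-5 - 1*4)/4² = -13*R + (-5 - 4)/16 = -13*R + (1/16)*(-9) = -13*R - 9/16 = -9/16 - 13*R)
B(f(-2), Z)*n = (-9/16 - 13*(-4 - 1*(-2)))*20 = (-9/16 - 13*(-4 + 2))*20 = (-9/16 - 13*(-2))*20 = (-9/16 + 26)*20 = (407/16)*20 = 2035/4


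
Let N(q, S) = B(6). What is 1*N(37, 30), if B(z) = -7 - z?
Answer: -13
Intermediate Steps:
N(q, S) = -13 (N(q, S) = -7 - 1*6 = -7 - 6 = -13)
1*N(37, 30) = 1*(-13) = -13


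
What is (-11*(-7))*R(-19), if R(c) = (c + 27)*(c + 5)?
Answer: -8624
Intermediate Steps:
R(c) = (5 + c)*(27 + c) (R(c) = (27 + c)*(5 + c) = (5 + c)*(27 + c))
(-11*(-7))*R(-19) = (-11*(-7))*(135 + (-19)² + 32*(-19)) = 77*(135 + 361 - 608) = 77*(-112) = -8624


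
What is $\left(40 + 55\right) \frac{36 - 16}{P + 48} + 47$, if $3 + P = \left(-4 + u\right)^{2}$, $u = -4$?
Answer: $\frac{7023}{109} \approx 64.431$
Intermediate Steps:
$P = 61$ ($P = -3 + \left(-4 - 4\right)^{2} = -3 + \left(-8\right)^{2} = -3 + 64 = 61$)
$\left(40 + 55\right) \frac{36 - 16}{P + 48} + 47 = \left(40 + 55\right) \frac{36 - 16}{61 + 48} + 47 = 95 \cdot \frac{20}{109} + 47 = \frac{1900}{109} + 47 = \frac{7023}{109}$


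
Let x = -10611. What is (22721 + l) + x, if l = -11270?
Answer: 840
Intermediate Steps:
(22721 + l) + x = (22721 - 11270) - 10611 = 11451 - 10611 = 840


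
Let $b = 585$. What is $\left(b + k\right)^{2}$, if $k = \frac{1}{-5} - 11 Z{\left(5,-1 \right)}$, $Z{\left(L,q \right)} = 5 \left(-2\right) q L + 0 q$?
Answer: $\frac{30276}{25} \approx 1211.0$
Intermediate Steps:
$Z{\left(L,q \right)} = - 10 L q$ ($Z{\left(L,q \right)} = - 10 q L + 0 = - 10 L q + 0 = - 10 L q$)
$k = - \frac{2751}{5}$ ($k = \frac{1}{-5} - 11 \left(\left(-10\right) 5 \left(-1\right)\right) = - \frac{1}{5} - 550 = - \frac{2751}{5} \approx -550.2$)
$\left(b + k\right)^{2} = \left(585 - \frac{2751}{5}\right)^{2} = \left(\frac{174}{5}\right)^{2} = \frac{30276}{25}$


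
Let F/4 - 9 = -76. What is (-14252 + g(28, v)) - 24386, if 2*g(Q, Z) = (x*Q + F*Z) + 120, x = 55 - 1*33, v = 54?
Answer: -45506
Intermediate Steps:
F = -268 (F = 36 + 4*(-76) = 36 - 304 = -268)
x = 22 (x = 55 - 33 = 22)
g(Q, Z) = 60 - 134*Z + 11*Q (g(Q, Z) = ((22*Q - 268*Z) + 120)/2 = ((-268*Z + 22*Q) + 120)/2 = (120 - 268*Z + 22*Q)/2 = 60 - 134*Z + 11*Q)
(-14252 + g(28, v)) - 24386 = (-14252 + (60 - 134*54 + 11*28)) - 24386 = (-14252 + (60 - 7236 + 308)) - 24386 = (-14252 - 6868) - 24386 = -21120 - 24386 = -45506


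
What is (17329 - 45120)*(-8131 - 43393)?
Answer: 1431903484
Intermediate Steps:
(17329 - 45120)*(-8131 - 43393) = -27791*(-51524) = 1431903484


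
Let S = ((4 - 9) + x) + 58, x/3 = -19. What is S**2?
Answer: 16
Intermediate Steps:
x = -57 (x = 3*(-19) = -57)
S = -4 (S = ((4 - 9) - 57) + 58 = (-5 - 57) + 58 = -62 + 58 = -4)
S**2 = (-4)**2 = 16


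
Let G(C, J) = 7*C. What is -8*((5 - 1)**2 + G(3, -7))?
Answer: -296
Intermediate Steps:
-8*((5 - 1)**2 + G(3, -7)) = -8*((5 - 1)**2 + 7*3) = -8*(4**2 + 21) = -8*(16 + 21) = -8*37 = -296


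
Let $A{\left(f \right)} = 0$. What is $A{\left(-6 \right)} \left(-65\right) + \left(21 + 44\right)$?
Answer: $65$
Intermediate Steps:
$A{\left(-6 \right)} \left(-65\right) + \left(21 + 44\right) = 0 \left(-65\right) + \left(21 + 44\right) = 0 + 65 = 65$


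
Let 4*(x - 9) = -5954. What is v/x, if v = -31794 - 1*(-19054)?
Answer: 25480/2959 ≈ 8.6110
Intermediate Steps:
v = -12740 (v = -31794 + 19054 = -12740)
x = -2959/2 (x = 9 + (¼)*(-5954) = 9 - 2977/2 = -2959/2 ≈ -1479.5)
v/x = -12740/(-2959/2) = -12740*(-2/2959) = 25480/2959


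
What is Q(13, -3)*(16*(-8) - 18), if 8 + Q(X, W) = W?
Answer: 1606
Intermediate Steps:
Q(X, W) = -8 + W
Q(13, -3)*(16*(-8) - 18) = (-8 - 3)*(16*(-8) - 18) = -11*(-128 - 18) = -11*(-146) = 1606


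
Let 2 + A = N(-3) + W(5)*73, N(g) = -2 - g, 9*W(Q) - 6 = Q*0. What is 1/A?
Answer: 3/143 ≈ 0.020979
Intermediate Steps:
W(Q) = ⅔ (W(Q) = ⅔ + (Q*0)/9 = ⅔ + (⅑)*0 = ⅔ + 0 = ⅔)
A = 143/3 (A = -2 + ((-2 - 1*(-3)) + (⅔)*73) = -2 + ((-2 + 3) + 146/3) = -2 + (1 + 146/3) = -2 + 149/3 = 143/3 ≈ 47.667)
1/A = 1/(143/3) = 3/143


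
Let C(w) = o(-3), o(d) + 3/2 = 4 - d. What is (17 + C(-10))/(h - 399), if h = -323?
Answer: -45/1444 ≈ -0.031163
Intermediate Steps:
o(d) = 5/2 - d (o(d) = -3/2 + (4 - d) = 5/2 - d)
C(w) = 11/2 (C(w) = 5/2 - 1*(-3) = 5/2 + 3 = 11/2)
(17 + C(-10))/(h - 399) = (17 + 11/2)/(-323 - 399) = (45/2)/(-722) = (45/2)*(-1/722) = -45/1444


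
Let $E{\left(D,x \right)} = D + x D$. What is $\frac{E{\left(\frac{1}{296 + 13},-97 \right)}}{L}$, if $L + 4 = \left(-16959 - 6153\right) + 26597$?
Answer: $- \frac{32}{358543} \approx -8.925 \cdot 10^{-5}$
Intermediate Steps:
$E{\left(D,x \right)} = D + D x$
$L = 3481$ ($L = -4 + \left(\left(-16959 - 6153\right) + 26597\right) = -4 + \left(-23112 + 26597\right) = -4 + 3485 = 3481$)
$\frac{E{\left(\frac{1}{296 + 13},-97 \right)}}{L} = \frac{\frac{1}{296 + 13} \left(1 - 97\right)}{3481} = \frac{1}{309} \left(-96\right) \frac{1}{3481} = \left(- \frac{32}{103}\right) \frac{1}{3481} = - \frac{32}{358543}$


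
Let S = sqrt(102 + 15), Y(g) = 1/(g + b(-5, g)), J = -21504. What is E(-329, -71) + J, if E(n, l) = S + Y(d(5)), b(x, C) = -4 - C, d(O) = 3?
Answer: -86017/4 + 3*sqrt(13) ≈ -21493.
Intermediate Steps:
Y(g) = -1/4 (Y(g) = 1/(g + (-4 - g)) = 1/(-4) = -1/4)
S = 3*sqrt(13) (S = sqrt(117) = 3*sqrt(13) ≈ 10.817)
E(n, l) = -1/4 + 3*sqrt(13) (E(n, l) = 3*sqrt(13) - 1/4 = -1/4 + 3*sqrt(13))
E(-329, -71) + J = (-1/4 + 3*sqrt(13)) - 21504 = -86017/4 + 3*sqrt(13)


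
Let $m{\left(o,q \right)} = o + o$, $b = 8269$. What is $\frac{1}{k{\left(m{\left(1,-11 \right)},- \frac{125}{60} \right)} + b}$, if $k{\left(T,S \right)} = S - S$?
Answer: $\frac{1}{8269} \approx 0.00012093$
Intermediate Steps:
$m{\left(o,q \right)} = 2 o$
$k{\left(T,S \right)} = 0$
$\frac{1}{k{\left(m{\left(1,-11 \right)},- \frac{125}{60} \right)} + b} = \frac{1}{0 + 8269} = \frac{1}{8269}$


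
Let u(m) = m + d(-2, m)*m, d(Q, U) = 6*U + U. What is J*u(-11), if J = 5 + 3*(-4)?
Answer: -5852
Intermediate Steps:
J = -7 (J = 5 - 12 = -7)
d(Q, U) = 7*U
u(m) = m + 7*m² (u(m) = m + (7*m)*m = m + 7*m²)
J*u(-11) = -(-77)*(1 + 7*(-11)) = -(-77)*(1 - 77) = -(-77)*(-76) = -7*836 = -5852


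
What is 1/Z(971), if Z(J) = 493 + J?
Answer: 1/1464 ≈ 0.00068306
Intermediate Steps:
1/Z(971) = 1/(493 + 971) = 1/1464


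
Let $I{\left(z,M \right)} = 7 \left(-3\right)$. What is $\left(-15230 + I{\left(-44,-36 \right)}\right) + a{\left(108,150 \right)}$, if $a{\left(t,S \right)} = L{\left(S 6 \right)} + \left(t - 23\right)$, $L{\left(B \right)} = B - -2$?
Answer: $-14264$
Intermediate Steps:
$L{\left(B \right)} = 2 + B$ ($L{\left(B \right)} = B + 2 = 2 + B$)
$a{\left(t,S \right)} = -21 + t + 6 S$ ($a{\left(t,S \right)} = \left(2 + S 6\right) + \left(t - 23\right) = \left(2 + 6 S\right) + \left(-23 + t\right) = -21 + t + 6 S$)
$I{\left(z,M \right)} = -21$
$\left(-15230 + I{\left(-44,-36 \right)}\right) + a{\left(108,150 \right)} = \left(-15230 - 21\right) + \left(-21 + 108 + 6 \cdot 150\right) = -15251 + \left(-21 + 108 + 900\right) = -15251 + 987 = -14264$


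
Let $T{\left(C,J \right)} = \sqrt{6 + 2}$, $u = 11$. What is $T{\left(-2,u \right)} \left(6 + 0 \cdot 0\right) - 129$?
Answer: $-129 + 12 \sqrt{2} \approx -112.03$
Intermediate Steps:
$T{\left(C,J \right)} = 2 \sqrt{2}$ ($T{\left(C,J \right)} = \sqrt{8} = 2 \sqrt{2}$)
$T{\left(-2,u \right)} \left(6 + 0 \cdot 0\right) - 129 = 2 \sqrt{2} \left(6 + 0 \cdot 0\right) - 129 = 2 \sqrt{2} \left(6 + 0\right) - 129 = 2 \sqrt{2} \cdot 6 - 129 = 12 \sqrt{2} - 129 = -129 + 12 \sqrt{2}$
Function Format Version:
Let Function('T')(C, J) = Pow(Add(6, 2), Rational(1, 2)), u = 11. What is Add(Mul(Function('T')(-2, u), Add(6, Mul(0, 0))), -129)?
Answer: Add(-129, Mul(12, Pow(2, Rational(1, 2)))) ≈ -112.03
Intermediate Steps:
Function('T')(C, J) = Mul(2, Pow(2, Rational(1, 2))) (Function('T')(C, J) = Pow(8, Rational(1, 2)) = Mul(2, Pow(2, Rational(1, 2))))
Add(Mul(Function('T')(-2, u), Add(6, Mul(0, 0))), -129) = Add(Mul(Mul(2, Pow(2, Rational(1, 2))), Add(6, Mul(0, 0))), -129) = Add(Mul(Mul(2, Pow(2, Rational(1, 2))), Add(6, 0)), -129) = Add(Mul(Mul(2, Pow(2, Rational(1, 2))), 6), -129) = Add(Mul(12, Pow(2, Rational(1, 2))), -129) = Add(-129, Mul(12, Pow(2, Rational(1, 2))))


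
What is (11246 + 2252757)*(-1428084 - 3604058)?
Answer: -11392784584426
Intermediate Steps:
(11246 + 2252757)*(-1428084 - 3604058) = 2264003*(-5032142) = -11392784584426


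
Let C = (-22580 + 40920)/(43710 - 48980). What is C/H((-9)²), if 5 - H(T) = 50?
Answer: 1834/23715 ≈ 0.077335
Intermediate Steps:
H(T) = -45 (H(T) = 5 - 1*50 = 5 - 50 = -45)
C = -1834/527 (C = 18340/(-5270) = 18340*(-1/5270) = -1834/527 ≈ -3.4801)
C/H((-9)²) = -1834/527/(-45) = -1834/527*(-1/45) = 1834/23715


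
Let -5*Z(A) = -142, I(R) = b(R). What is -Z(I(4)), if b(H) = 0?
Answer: -142/5 ≈ -28.400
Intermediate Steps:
I(R) = 0
Z(A) = 142/5 (Z(A) = -⅕*(-142) = 142/5)
-Z(I(4)) = -1*142/5 = -142/5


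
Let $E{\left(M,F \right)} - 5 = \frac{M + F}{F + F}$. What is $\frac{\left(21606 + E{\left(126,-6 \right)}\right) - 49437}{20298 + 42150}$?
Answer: $- \frac{6959}{15612} \approx -0.44575$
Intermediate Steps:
$E{\left(M,F \right)} = 5 + \frac{F + M}{2 F}$ ($E{\left(M,F \right)} = 5 + \frac{M + F}{F + F} = 5 + \frac{F + M}{2 F}$)
$\frac{\left(21606 + E{\left(126,-6 \right)}\right) - 49437}{20298 + 42150} = \frac{\left(21606 + \frac{126 + 11 \left(-6\right)}{2 \left(-6\right)}\right) - 49437}{20298 + 42150} = \frac{\left(21606 + \frac{1}{2} \left(- \frac{1}{6}\right) \left(126 - 66\right)\right) - 49437}{62448} = \left(\left(21606 + \frac{1}{2} \left(- \frac{1}{6}\right) 60\right) - 49437\right) \frac{1}{62448} = \left(\left(21606 - 5\right) - 49437\right) \frac{1}{62448} = \left(21601 - 49437\right) \frac{1}{62448} = \left(-27836\right) \frac{1}{62448} = - \frac{6959}{15612}$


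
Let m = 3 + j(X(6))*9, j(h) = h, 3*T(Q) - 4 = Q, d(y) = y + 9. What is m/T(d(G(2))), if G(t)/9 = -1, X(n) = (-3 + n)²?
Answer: 63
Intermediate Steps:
G(t) = -9 (G(t) = 9*(-1) = -9)
d(y) = 9 + y
T(Q) = 4/3 + Q/3
m = 84 (m = 3 + (-3 + 6)²*9 = 3 + 3²*9 = 3 + 9*9 = 3 + 81 = 84)
m/T(d(G(2))) = 84/(4/3 + (9 - 9)/3) = 84/(4/3 + (⅓)*0) = 84/(4/3 + 0) = 84/(4/3) = 84*(¾) = 63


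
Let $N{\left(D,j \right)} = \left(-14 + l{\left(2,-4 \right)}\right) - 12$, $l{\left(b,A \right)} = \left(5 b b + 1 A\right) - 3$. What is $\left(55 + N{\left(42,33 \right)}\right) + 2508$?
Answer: $2550$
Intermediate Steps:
$l{\left(b,A \right)} = -3 + A + 5 b^{2}$ ($l{\left(b,A \right)} = \left(5 b^{2} + A\right) - 3 = \left(A + 5 b^{2}\right) - 3 = -3 + A + 5 b^{2}$)
$N{\left(D,j \right)} = -13$ ($N{\left(D,j \right)} = \left(-14 - \left(7 - 20\right)\right) - 12 = \left(-14 - -13\right) - 12 = \left(-14 + 13\right) - 12 = -1 - 12 = -13$)
$\left(55 + N{\left(42,33 \right)}\right) + 2508 = \left(55 - 13\right) + 2508 = 42 + 2508 = 2550$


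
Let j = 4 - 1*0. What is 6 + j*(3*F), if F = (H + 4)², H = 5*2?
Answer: 2358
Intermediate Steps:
H = 10
j = 4 (j = 4 + 0 = 4)
F = 196 (F = (10 + 4)² = 14² = 196)
6 + j*(3*F) = 6 + 4*(3*196) = 6 + 4*588 = 6 + 2352 = 2358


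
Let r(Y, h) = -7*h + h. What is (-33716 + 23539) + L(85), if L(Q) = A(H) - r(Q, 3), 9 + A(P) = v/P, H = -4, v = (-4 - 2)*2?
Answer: -10165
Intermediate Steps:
v = -12 (v = -6*2 = -12)
r(Y, h) = -6*h
A(P) = -9 - 12/P
L(Q) = 12 (L(Q) = (-9 - 12/(-4)) - (-6)*3 = (-9 - 12*(-1/4)) - 1*(-18) = (-9 + 3) + 18 = -6 + 18 = 12)
(-33716 + 23539) + L(85) = (-33716 + 23539) + 12 = -10177 + 12 = -10165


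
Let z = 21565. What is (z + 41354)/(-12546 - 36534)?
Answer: -20973/16360 ≈ -1.2820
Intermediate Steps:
(z + 41354)/(-12546 - 36534) = (21565 + 41354)/(-12546 - 36534) = 62919/(-49080) = 62919*(-1/49080) = -20973/16360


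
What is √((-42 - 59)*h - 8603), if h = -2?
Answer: I*√8401 ≈ 91.657*I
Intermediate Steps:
√((-42 - 59)*h - 8603) = √((-42 - 59)*(-2) - 8603) = √(-101*(-2) - 8603) = √(202 - 8603) = √(-8401) = I*√8401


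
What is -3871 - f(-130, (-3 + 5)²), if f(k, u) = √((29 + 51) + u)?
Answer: -3871 - 2*√21 ≈ -3880.2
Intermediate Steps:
f(k, u) = √(80 + u)
-3871 - f(-130, (-3 + 5)²) = -3871 - √(80 + (-3 + 5)²) = -3871 - √(80 + 2²) = -3871 - √(80 + 4) = -3871 - √84 = -3871 - 2*√21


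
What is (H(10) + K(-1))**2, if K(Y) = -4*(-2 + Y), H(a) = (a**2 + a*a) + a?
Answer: 49284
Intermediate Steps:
H(a) = a + 2*a**2 (H(a) = (a**2 + a**2) + a = 2*a**2 + a = a + 2*a**2)
K(Y) = 8 - 4*Y
(H(10) + K(-1))**2 = (10*(1 + 2*10) + (8 - 4*(-1)))**2 = (10*(1 + 20) + (8 + 4))**2 = (10*21 + 12)**2 = (210 + 12)**2 = 222**2 = 49284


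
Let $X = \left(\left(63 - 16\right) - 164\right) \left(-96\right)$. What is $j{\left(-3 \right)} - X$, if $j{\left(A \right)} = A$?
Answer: $-11235$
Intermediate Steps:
$X = 11232$ ($X = \left(47 - 164\right) \left(-96\right) = \left(-117\right) \left(-96\right) = 11232$)
$j{\left(-3 \right)} - X = -3 - 11232 = -11235$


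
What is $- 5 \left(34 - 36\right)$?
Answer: $10$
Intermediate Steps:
$- 5 \left(34 - 36\right) = \left(-5\right) \left(-2\right) = 10$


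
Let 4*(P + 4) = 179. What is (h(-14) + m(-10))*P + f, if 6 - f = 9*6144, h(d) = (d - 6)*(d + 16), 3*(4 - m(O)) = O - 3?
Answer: -678965/12 ≈ -56580.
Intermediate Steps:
m(O) = 5 - O/3 (m(O) = 4 - (O - 3)/3 = 4 - (-3 + O)/3 = 4 + (1 - O/3) = 5 - O/3)
h(d) = (-6 + d)*(16 + d)
P = 163/4 (P = -4 + (1/4)*179 = -4 + 179/4 = 163/4 ≈ 40.750)
f = -55290 (f = 6 - 9*6144 = 6 - 1*55296 = 6 - 55296 = -55290)
(h(-14) + m(-10))*P + f = ((-96 + (-14)**2 + 10*(-14)) + (5 - 1/3*(-10)))*(163/4) - 55290 = ((-96 + 196 - 140) + (5 + 10/3))*(163/4) - 55290 = (-40 + 25/3)*(163/4) - 55290 = -95/3*163/4 - 55290 = -15485/12 - 55290 = -678965/12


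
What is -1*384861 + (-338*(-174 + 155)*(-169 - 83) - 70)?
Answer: -2003275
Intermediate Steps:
-1*384861 + (-338*(-174 + 155)*(-169 - 83) - 70) = -384861 + (-(-6422)*(-252) - 70) = -384861 + (-338*4788 - 70) = -384861 + (-1618344 - 70) = -384861 - 1618414 = -2003275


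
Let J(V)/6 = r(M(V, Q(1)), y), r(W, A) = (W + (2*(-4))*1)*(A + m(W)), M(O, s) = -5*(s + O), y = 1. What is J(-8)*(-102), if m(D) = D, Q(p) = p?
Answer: -594864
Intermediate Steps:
M(O, s) = -5*O - 5*s (M(O, s) = -5*(O + s) = -5*O - 5*s)
r(W, A) = (-8 + W)*(A + W) (r(W, A) = (W + (2*(-4))*1)*(A + W) = (W - 8*1)*(A + W) = (W - 8)*(A + W) = (-8 + W)*(A + W))
J(V) = 162 + 6*(-5 - 5*V)**2 + 210*V (J(V) = 6*((-5*V - 5*1)**2 - 8*1 - 8*(-5*V - 5*1) + 1*(-5*V - 5*1)) = 6*((-5*V - 5)**2 - 8 - 8*(-5*V - 5) + 1*(-5*V - 5)) = 6*((-5 - 5*V)**2 - 8 - 8*(-5 - 5*V) + 1*(-5 - 5*V)) = 6*((-5 - 5*V)**2 - 8 + (40 + 40*V) + (-5 - 5*V)) = 6*(27 + (-5 - 5*V)**2 + 35*V) = 162 + 6*(-5 - 5*V)**2 + 210*V)
J(-8)*(-102) = (312 + 150*(-8)**2 + 510*(-8))*(-102) = (312 + 150*64 - 4080)*(-102) = (312 + 9600 - 4080)*(-102) = 5832*(-102) = -594864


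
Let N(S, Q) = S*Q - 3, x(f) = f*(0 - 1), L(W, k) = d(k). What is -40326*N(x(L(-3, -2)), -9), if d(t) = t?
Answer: 846846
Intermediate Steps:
L(W, k) = k
x(f) = -f (x(f) = f*(-1) = -f)
N(S, Q) = -3 + Q*S (N(S, Q) = Q*S - 3 = -3 + Q*S)
-40326*N(x(L(-3, -2)), -9) = -40326*(-3 - (-9)*(-2)) = -40326*(-3 - 9*2) = -40326*(-3 - 18) = -40326*(-21) = 846846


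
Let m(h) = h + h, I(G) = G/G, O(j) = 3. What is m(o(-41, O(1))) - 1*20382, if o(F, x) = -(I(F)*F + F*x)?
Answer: -20054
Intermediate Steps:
I(G) = 1
o(F, x) = -F - F*x (o(F, x) = -(1*F + F*x) = -(F + F*x) = -F - F*x)
m(h) = 2*h
m(o(-41, O(1))) - 1*20382 = 2*(-1*(-41)*(1 + 3)) - 1*20382 = 2*(-1*(-41)*4) - 20382 = 2*164 - 20382 = 328 - 20382 = -20054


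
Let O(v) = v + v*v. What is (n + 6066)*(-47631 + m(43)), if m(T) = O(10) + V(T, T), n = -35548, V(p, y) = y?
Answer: 1399746396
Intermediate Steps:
O(v) = v + v²
m(T) = 110 + T (m(T) = 10*(1 + 10) + T = 10*11 + T = 110 + T)
(n + 6066)*(-47631 + m(43)) = (-35548 + 6066)*(-47631 + (110 + 43)) = -29482*(-47631 + 153) = -29482*(-47478) = 1399746396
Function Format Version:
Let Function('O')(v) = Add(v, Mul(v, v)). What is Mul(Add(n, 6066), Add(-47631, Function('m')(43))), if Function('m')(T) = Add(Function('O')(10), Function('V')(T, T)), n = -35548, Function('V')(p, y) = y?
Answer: 1399746396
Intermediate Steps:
Function('O')(v) = Add(v, Pow(v, 2))
Function('m')(T) = Add(110, T) (Function('m')(T) = Add(Mul(10, Add(1, 10)), T) = Add(Mul(10, 11), T) = Add(110, T))
Mul(Add(n, 6066), Add(-47631, Function('m')(43))) = Mul(Add(-35548, 6066), Add(-47631, Add(110, 43))) = Mul(-29482, Add(-47631, 153)) = Mul(-29482, -47478) = 1399746396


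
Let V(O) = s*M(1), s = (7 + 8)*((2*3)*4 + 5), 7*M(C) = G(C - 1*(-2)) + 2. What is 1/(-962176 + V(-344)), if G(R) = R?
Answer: -7/6733057 ≈ -1.0396e-6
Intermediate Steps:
M(C) = 4/7 + C/7 (M(C) = ((C - 1*(-2)) + 2)/7 = ((C + 2) + 2)/7 = ((2 + C) + 2)/7 = (4 + C)/7 = 4/7 + C/7)
s = 435 (s = 15*(6*4 + 5) = 15*(24 + 5) = 15*29 = 435)
V(O) = 2175/7 (V(O) = 435*(4/7 + (1/7)*1) = 435*(4/7 + 1/7) = 435*(5/7) = 2175/7)
1/(-962176 + V(-344)) = 1/(-962176 + 2175/7) = 1/(-6733057/7) = -7/6733057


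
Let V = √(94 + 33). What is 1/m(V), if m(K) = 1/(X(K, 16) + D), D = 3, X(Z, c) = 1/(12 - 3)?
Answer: 28/9 ≈ 3.1111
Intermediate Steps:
X(Z, c) = ⅑ (X(Z, c) = 1/9 = ⅑)
V = √127 ≈ 11.269
m(K) = 9/28 (m(K) = 1/(⅑ + 3) = 1/(28/9) = 9/28)
1/m(V) = 1/(9/28) = 28/9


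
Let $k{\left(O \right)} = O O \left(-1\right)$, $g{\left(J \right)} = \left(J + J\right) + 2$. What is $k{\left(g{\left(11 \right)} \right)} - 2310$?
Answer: $-2886$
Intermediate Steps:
$g{\left(J \right)} = 2 + 2 J$ ($g{\left(J \right)} = 2 J + 2 = 2 + 2 J$)
$k{\left(O \right)} = - O^{2}$ ($k{\left(O \right)} = O^{2} \left(-1\right) = - O^{2}$)
$k{\left(g{\left(11 \right)} \right)} - 2310 = - \left(2 + 2 \cdot 11\right)^{2} - 2310 = - \left(2 + 22\right)^{2} - 2310 = - 24^{2} - 2310 = \left(-1\right) 576 - 2310 = -576 - 2310 = -2886$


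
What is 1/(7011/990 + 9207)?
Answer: 110/1013549 ≈ 0.00010853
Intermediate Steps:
1/(7011/990 + 9207) = 1/(7011*(1/990) + 9207) = 1/(779/110 + 9207) = 1/(1013549/110) = 110/1013549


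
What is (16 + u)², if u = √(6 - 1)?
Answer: (16 + √5)² ≈ 332.55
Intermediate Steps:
u = √5 ≈ 2.2361
(16 + u)² = (16 + √5)²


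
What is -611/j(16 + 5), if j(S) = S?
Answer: -611/21 ≈ -29.095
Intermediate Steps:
-611/j(16 + 5) = -611/(16 + 5) = -611/21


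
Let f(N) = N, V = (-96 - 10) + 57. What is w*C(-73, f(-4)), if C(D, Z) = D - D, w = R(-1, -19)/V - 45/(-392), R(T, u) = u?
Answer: 0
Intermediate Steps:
V = -49 (V = -106 + 57 = -49)
w = 197/392 (w = -19/(-49) - 45/(-392) = -19*(-1/49) - 45*(-1/392) = 19/49 + 45/392 = 197/392 ≈ 0.50255)
C(D, Z) = 0
w*C(-73, f(-4)) = (197/392)*0 = 0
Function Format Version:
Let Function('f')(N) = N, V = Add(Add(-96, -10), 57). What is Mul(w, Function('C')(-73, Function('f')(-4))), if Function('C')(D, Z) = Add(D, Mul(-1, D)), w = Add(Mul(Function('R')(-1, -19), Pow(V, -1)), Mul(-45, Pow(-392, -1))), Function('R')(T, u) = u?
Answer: 0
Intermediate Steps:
V = -49 (V = Add(-106, 57) = -49)
w = Rational(197, 392) (w = Add(Mul(-19, Pow(-49, -1)), Mul(-45, Pow(-392, -1))) = Add(Mul(-19, Rational(-1, 49)), Mul(-45, Rational(-1, 392))) = Add(Rational(19, 49), Rational(45, 392)) = Rational(197, 392) ≈ 0.50255)
Function('C')(D, Z) = 0
Mul(w, Function('C')(-73, Function('f')(-4))) = Mul(Rational(197, 392), 0) = 0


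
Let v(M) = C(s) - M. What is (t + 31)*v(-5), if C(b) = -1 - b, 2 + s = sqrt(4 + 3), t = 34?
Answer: 390 - 65*sqrt(7) ≈ 218.03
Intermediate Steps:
s = -2 + sqrt(7) (s = -2 + sqrt(4 + 3) = -2 + sqrt(7) ≈ 0.64575)
v(M) = 1 - M - sqrt(7) (v(M) = (-1 - (-2 + sqrt(7))) - M = (-1 + (2 - sqrt(7))) - M = (1 - sqrt(7)) - M = 1 - M - sqrt(7))
(t + 31)*v(-5) = (34 + 31)*(1 - 1*(-5) - sqrt(7)) = 65*(1 + 5 - sqrt(7)) = 65*(6 - sqrt(7)) = 390 - 65*sqrt(7)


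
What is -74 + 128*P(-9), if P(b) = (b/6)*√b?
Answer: -74 - 576*I ≈ -74.0 - 576.0*I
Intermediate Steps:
P(b) = b^(3/2)/6 (P(b) = (b*(⅙))*√b = (b/6)*√b = b^(3/2)/6)
-74 + 128*P(-9) = -74 + 128*((-9)^(3/2)/6) = -74 + 128*((-27*I)/6) = -74 + 128*(-9*I/2) = -74 - 576*I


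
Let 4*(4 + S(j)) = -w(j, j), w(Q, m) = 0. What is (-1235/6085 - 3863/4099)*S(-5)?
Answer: 22854896/4988483 ≈ 4.5815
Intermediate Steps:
S(j) = -4 (S(j) = -4 + (-1*0)/4 = -4 + (1/4)*0 = -4 + 0 = -4)
(-1235/6085 - 3863/4099)*S(-5) = (-1235/6085 - 3863/4099)*(-4) = (-1235*1/6085 - 3863*1/4099)*(-4) = (-247/1217 - 3863/4099)*(-4) = -5713724/4988483*(-4) = 22854896/4988483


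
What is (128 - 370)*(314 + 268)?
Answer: -140844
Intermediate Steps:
(128 - 370)*(314 + 268) = -242*582 = -140844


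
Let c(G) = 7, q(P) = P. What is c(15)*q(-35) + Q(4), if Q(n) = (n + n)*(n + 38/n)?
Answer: -137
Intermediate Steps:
Q(n) = 2*n*(n + 38/n) (Q(n) = (2*n)*(n + 38/n) = 2*n*(n + 38/n))
c(15)*q(-35) + Q(4) = 7*(-35) + (76 + 2*4²) = -245 + (76 + 2*16) = -245 + (76 + 32) = -245 + 108 = -137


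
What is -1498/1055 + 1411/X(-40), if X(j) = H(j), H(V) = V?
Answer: -61941/1688 ≈ -36.695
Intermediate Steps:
X(j) = j
-1498/1055 + 1411/X(-40) = -1498/1055 + 1411/(-40) = -1498*1/1055 + 1411*(-1/40) = -1498/1055 - 1411/40 = -61941/1688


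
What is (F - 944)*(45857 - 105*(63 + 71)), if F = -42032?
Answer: -1366078112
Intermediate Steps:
(F - 944)*(45857 - 105*(63 + 71)) = (-42032 - 944)*(45857 - 105*(63 + 71)) = -42976*(45857 - 105*134) = -42976*(45857 - 14070) = -42976*31787 = -1366078112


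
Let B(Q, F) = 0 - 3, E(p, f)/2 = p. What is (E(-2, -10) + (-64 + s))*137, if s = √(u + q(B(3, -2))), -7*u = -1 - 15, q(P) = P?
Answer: -9316 + 137*I*√35/7 ≈ -9316.0 + 115.79*I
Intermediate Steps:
E(p, f) = 2*p
B(Q, F) = -3
u = 16/7 (u = -(-1 - 15)/7 = -⅐*(-16) = 16/7 ≈ 2.2857)
s = I*√35/7 (s = √(16/7 - 3) = √(-5/7) = I*√35/7 ≈ 0.84515*I)
(E(-2, -10) + (-64 + s))*137 = (2*(-2) + (-64 + I*√35/7))*137 = (-4 + (-64 + I*√35/7))*137 = (-68 + I*√35/7)*137 = -9316 + 137*I*√35/7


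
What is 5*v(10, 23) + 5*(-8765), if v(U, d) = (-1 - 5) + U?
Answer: -43805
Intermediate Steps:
v(U, d) = -6 + U
5*v(10, 23) + 5*(-8765) = 5*(-6 + 10) + 5*(-8765) = 5*4 - 43825 = 20 - 43825 = -43805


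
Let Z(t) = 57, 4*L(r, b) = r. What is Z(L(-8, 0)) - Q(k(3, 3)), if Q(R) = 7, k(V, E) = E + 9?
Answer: 50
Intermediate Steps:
L(r, b) = r/4
k(V, E) = 9 + E
Z(L(-8, 0)) - Q(k(3, 3)) = 57 - 1*7 = 57 - 7 = 50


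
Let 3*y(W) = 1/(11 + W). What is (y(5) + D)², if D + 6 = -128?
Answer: 41357761/2304 ≈ 17950.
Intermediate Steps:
D = -134 (D = -6 - 128 = -134)
y(W) = 1/(3*(11 + W))
(y(5) + D)² = (1/(3*(11 + 5)) - 134)² = ((⅓)/16 - 134)² = ((⅓)*(1/16) - 134)² = (1/48 - 134)² = (-6431/48)² = 41357761/2304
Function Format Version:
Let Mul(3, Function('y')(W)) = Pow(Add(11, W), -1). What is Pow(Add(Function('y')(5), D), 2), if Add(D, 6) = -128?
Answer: Rational(41357761, 2304) ≈ 17950.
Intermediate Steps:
D = -134 (D = Add(-6, -128) = -134)
Function('y')(W) = Mul(Rational(1, 3), Pow(Add(11, W), -1))
Pow(Add(Function('y')(5), D), 2) = Pow(Add(Mul(Rational(1, 3), Pow(Add(11, 5), -1)), -134), 2) = Pow(Add(Mul(Rational(1, 3), Pow(16, -1)), -134), 2) = Pow(Add(Mul(Rational(1, 3), Rational(1, 16)), -134), 2) = Pow(Add(Rational(1, 48), -134), 2) = Pow(Rational(-6431, 48), 2) = Rational(41357761, 2304)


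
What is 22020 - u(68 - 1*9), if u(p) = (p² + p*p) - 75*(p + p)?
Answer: 23908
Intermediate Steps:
u(p) = -150*p + 2*p² (u(p) = (p² + p²) - 150*p = 2*p² - 150*p = -150*p + 2*p²)
22020 - u(68 - 1*9) = 22020 - 2*(68 - 1*9)*(-75 + (68 - 1*9)) = 22020 - 2*(68 - 9)*(-75 + (68 - 9)) = 22020 - 2*59*(-75 + 59) = 22020 - 2*59*(-16) = 22020 - 1*(-1888) = 22020 + 1888 = 23908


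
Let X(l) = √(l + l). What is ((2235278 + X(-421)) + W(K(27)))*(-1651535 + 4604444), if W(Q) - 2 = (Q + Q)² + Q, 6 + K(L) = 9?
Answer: 6600693592971 + 2952909*I*√842 ≈ 6.6007e+12 + 8.5685e+7*I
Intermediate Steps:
K(L) = 3 (K(L) = -6 + 9 = 3)
W(Q) = 2 + Q + 4*Q² (W(Q) = 2 + ((Q + Q)² + Q) = 2 + ((2*Q)² + Q) = 2 + (4*Q² + Q) = 2 + (Q + 4*Q²) = 2 + Q + 4*Q²)
X(l) = √2*√l (X(l) = √(2*l) = √2*√l)
((2235278 + X(-421)) + W(K(27)))*(-1651535 + 4604444) = ((2235278 + √2*√(-421)) + (2 + 3 + 4*3²))*(-1651535 + 4604444) = ((2235278 + √2*(I*√421)) + (2 + 3 + 4*9))*2952909 = ((2235278 + I*√842) + (2 + 3 + 36))*2952909 = ((2235278 + I*√842) + 41)*2952909 = (2235319 + I*√842)*2952909 = 6600693592971 + 2952909*I*√842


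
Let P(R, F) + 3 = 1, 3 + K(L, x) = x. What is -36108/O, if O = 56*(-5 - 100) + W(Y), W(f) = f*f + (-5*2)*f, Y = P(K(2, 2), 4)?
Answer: 3009/488 ≈ 6.1660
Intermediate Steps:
K(L, x) = -3 + x
P(R, F) = -2 (P(R, F) = -3 + 1 = -2)
Y = -2
W(f) = f² - 10*f
O = -5856 (O = 56*(-5 - 100) - 2*(-10 - 2) = 56*(-105) - 2*(-12) = -5880 + 24 = -5856)
-36108/O = -36108/(-5856) = -36108*(-1/5856) = 3009/488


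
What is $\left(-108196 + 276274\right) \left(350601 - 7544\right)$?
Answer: $57660334446$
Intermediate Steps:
$\left(-108196 + 276274\right) \left(350601 - 7544\right) = 168078 \left(350601 - 7544\right) = 168078 \cdot 343057 = 57660334446$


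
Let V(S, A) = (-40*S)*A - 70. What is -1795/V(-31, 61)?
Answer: -359/15114 ≈ -0.023753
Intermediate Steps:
V(S, A) = -70 - 40*A*S (V(S, A) = -40*A*S - 70 = -70 - 40*A*S)
-1795/V(-31, 61) = -1795/(-70 - 40*61*(-31)) = -1795/(-70 + 75640) = -1795/75570 = -1795*1/75570 = -359/15114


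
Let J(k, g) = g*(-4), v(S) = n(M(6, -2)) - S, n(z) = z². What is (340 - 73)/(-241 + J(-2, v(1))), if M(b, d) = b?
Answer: -89/127 ≈ -0.70079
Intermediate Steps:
v(S) = 36 - S (v(S) = 6² - S = 36 - S)
J(k, g) = -4*g
(340 - 73)/(-241 + J(-2, v(1))) = (340 - 73)/(-241 - 4*(36 - 1*1)) = 267/(-241 - 4*(36 - 1)) = 267/(-241 - 4*35) = 267/(-241 - 140) = 267/(-381) = 267*(-1/381) = -89/127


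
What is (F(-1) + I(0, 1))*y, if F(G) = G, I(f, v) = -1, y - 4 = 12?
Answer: -32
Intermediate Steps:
y = 16 (y = 4 + 12 = 16)
(F(-1) + I(0, 1))*y = (-1 - 1)*16 = -2*16 = -32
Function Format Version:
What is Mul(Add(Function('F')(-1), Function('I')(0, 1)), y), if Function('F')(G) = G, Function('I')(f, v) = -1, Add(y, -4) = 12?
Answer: -32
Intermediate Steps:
y = 16 (y = Add(4, 12) = 16)
Mul(Add(Function('F')(-1), Function('I')(0, 1)), y) = Mul(Add(-1, -1), 16) = Mul(-2, 16) = -32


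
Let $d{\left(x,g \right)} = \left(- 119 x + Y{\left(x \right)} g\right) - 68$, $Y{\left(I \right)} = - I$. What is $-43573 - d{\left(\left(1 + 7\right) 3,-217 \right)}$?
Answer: $-45857$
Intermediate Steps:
$d{\left(x,g \right)} = -68 - 119 x - g x$ ($d{\left(x,g \right)} = \left(- 119 x + - x g\right) - 68 = \left(- 119 x - g x\right) - 68 = -68 - 119 x - g x$)
$-43573 - d{\left(\left(1 + 7\right) 3,-217 \right)} = -43573 - \left(-68 - 119 \left(1 + 7\right) 3 - - 217 \left(1 + 7\right) 3\right) = -43573 - \left(-68 - 119 \cdot 8 \cdot 3 - - 217 \cdot 8 \cdot 3\right) = -43573 - \left(-68 - 2856 - \left(-217\right) 24\right) = -43573 - \left(-68 - 2856 + 5208\right) = -43573 - 2284 = -45857$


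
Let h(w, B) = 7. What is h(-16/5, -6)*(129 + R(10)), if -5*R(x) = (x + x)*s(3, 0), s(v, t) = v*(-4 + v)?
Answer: 987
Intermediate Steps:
R(x) = 6*x/5 (R(x) = -(x + x)*3*(-4 + 3)/5 = -2*x*3*(-1)/5 = -2*x*(-3)/5 = -(-6)*x/5 = 6*x/5)
h(-16/5, -6)*(129 + R(10)) = 7*(129 + (6/5)*10) = 7*(129 + 12) = 7*141 = 987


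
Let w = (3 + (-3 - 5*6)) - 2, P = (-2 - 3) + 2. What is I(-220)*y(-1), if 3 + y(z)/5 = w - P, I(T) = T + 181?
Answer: 6240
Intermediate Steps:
I(T) = 181 + T
P = -3 (P = -5 + 2 = -3)
w = -32 (w = (3 + (-3 - 30)) - 2 = (3 - 33) - 2 = -30 - 2 = -32)
y(z) = -160 (y(z) = -15 + 5*(-32 - 1*(-3)) = -15 + 5*(-32 + 3) = -15 + 5*(-29) = -15 - 145 = -160)
I(-220)*y(-1) = (181 - 220)*(-160) = -39*(-160) = 6240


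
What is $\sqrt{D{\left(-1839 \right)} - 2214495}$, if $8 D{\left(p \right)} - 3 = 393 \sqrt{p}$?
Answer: $\frac{\sqrt{-35431914 + 786 i \sqrt{1839}}}{4} \approx 0.70783 + 1488.1 i$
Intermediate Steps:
$D{\left(p \right)} = \frac{3}{8} + \frac{393 \sqrt{p}}{8}$
$\sqrt{D{\left(-1839 \right)} - 2214495} = \sqrt{\left(\frac{3}{8} + \frac{393 \sqrt{-1839}}{8}\right) - 2214495} = \sqrt{\left(\frac{3}{8} + \frac{393 i \sqrt{1839}}{8}\right) - 2214495} = \sqrt{- \frac{17715957}{8} + \frac{393 i \sqrt{1839}}{8}}$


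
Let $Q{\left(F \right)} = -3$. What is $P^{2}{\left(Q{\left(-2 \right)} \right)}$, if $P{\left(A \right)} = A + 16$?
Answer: $169$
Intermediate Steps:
$P{\left(A \right)} = 16 + A$
$P^{2}{\left(Q{\left(-2 \right)} \right)} = \left(16 - 3\right)^{2} = 13^{2} = 169$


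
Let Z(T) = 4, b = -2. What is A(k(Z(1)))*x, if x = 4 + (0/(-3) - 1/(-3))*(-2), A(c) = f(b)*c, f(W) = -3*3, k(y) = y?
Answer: -120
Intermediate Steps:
f(W) = -9
A(c) = -9*c
x = 10/3 (x = 4 + (0*(-1/3) - 1*(-1/3))*(-2) = 4 + (0 + 1/3)*(-2) = 4 + (1/3)*(-2) = 4 - 2/3 = 10/3 ≈ 3.3333)
A(k(Z(1)))*x = -9*4*(10/3) = -36*10/3 = -120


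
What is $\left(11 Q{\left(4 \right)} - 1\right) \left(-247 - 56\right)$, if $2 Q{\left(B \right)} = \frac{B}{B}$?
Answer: $- \frac{2727}{2} \approx -1363.5$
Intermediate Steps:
$Q{\left(B \right)} = \frac{1}{2}$ ($Q{\left(B \right)} = \frac{B \frac{1}{B}}{2} = \frac{1}{2} \cdot 1 = \frac{1}{2}$)
$\left(11 Q{\left(4 \right)} - 1\right) \left(-247 - 56\right) = \left(11 \cdot \frac{1}{2} - 1\right) \left(-247 - 56\right) = \left(\frac{11}{2} - 1\right) \left(-303\right) = \frac{9}{2} \left(-303\right) = - \frac{2727}{2}$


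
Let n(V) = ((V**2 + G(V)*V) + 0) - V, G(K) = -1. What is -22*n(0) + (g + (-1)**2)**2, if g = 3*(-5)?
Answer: 196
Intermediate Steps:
g = -15
n(V) = V**2 - 2*V (n(V) = ((V**2 - V) + 0) - V = (V**2 - V) - V = V**2 - 2*V)
-22*n(0) + (g + (-1)**2)**2 = -0*(-2 + 0) + (-15 + (-1)**2)**2 = -0*(-2) + (-15 + 1)**2 = -22*0 + (-14)**2 = 0 + 196 = 196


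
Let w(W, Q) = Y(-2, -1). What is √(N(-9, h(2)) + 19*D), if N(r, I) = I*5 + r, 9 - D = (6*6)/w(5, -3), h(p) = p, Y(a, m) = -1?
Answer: 2*√214 ≈ 29.257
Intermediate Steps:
w(W, Q) = -1
D = 45 (D = 9 - 6*6/(-1) = 9 - 36*(-1) = 9 - 1*(-36) = 9 + 36 = 45)
N(r, I) = r + 5*I (N(r, I) = 5*I + r = r + 5*I)
√(N(-9, h(2)) + 19*D) = √((-9 + 5*2) + 19*45) = √((-9 + 10) + 855) = √(1 + 855) = √856 = 2*√214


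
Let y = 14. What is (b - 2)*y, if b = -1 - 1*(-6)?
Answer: 42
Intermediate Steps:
b = 5 (b = -1 + 6 = 5)
(b - 2)*y = (5 - 2)*14 = 3*14 = 42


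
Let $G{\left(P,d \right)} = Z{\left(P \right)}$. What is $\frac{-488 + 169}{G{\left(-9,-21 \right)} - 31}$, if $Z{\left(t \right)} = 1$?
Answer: $\frac{319}{30} \approx 10.633$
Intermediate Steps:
$G{\left(P,d \right)} = 1$
$\frac{-488 + 169}{G{\left(-9,-21 \right)} - 31} = \frac{-488 + 169}{1 - 31} = - \frac{319}{-30} = \left(-319\right) \left(- \frac{1}{30}\right) = \frac{319}{30}$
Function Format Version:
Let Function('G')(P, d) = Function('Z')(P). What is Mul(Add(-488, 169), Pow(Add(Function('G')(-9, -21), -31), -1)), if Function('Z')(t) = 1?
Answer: Rational(319, 30) ≈ 10.633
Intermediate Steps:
Function('G')(P, d) = 1
Mul(Add(-488, 169), Pow(Add(Function('G')(-9, -21), -31), -1)) = Mul(Add(-488, 169), Pow(Add(1, -31), -1)) = Mul(-319, Pow(-30, -1)) = Mul(-319, Rational(-1, 30)) = Rational(319, 30)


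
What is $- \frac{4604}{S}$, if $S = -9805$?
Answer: $\frac{4604}{9805} \approx 0.46956$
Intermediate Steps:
$- \frac{4604}{S} = - \frac{4604}{-9805} = \left(-4604\right) \left(- \frac{1}{9805}\right) = \frac{4604}{9805}$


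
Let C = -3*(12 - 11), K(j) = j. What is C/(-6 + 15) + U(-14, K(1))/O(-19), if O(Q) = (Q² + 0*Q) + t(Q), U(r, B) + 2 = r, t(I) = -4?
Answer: -45/119 ≈ -0.37815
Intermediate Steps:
U(r, B) = -2 + r
C = -3 (C = -3*1 = -3)
O(Q) = -4 + Q² (O(Q) = (Q² + 0*Q) - 4 = (Q² + 0) - 4 = Q² - 4 = -4 + Q²)
C/(-6 + 15) + U(-14, K(1))/O(-19) = -3/(-6 + 15) + (-2 - 14)/(-4 + (-19)²) = -3/9 - 16/(-4 + 361) = -3*⅑ - 16/357 = -⅓ - 16*1/357 = -⅓ - 16/357 = -45/119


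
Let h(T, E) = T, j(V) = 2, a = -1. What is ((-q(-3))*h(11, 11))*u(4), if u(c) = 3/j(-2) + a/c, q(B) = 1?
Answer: -55/4 ≈ -13.750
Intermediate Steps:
u(c) = 3/2 - 1/c
((-q(-3))*h(11, 11))*u(4) = (-1*1*11)*(3/2 - 1/4) = (-1*11)*(3/2 - 1*1/4) = -11*(3/2 - 1/4) = -11*5/4 = -55/4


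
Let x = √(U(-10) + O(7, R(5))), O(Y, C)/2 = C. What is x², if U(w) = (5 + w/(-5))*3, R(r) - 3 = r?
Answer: 37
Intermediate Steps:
R(r) = 3 + r
O(Y, C) = 2*C
U(w) = 15 - 3*w/5 (U(w) = (5 + w*(-⅕))*3 = (5 - w/5)*3 = 15 - 3*w/5)
x = √37 (x = √((15 - ⅗*(-10)) + 2*(3 + 5)) = √((15 + 6) + 2*8) = √(21 + 16) = √37 ≈ 6.0828)
x² = (√37)² = 37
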